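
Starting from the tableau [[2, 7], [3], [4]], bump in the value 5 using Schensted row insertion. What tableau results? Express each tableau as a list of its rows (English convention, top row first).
[[2, 5], [3, 7], [4]]

In row 1, 5 replaces 7 (the leftmost entry greater than 5); 7 is bumped to row 2. 7 is appended to row 2. The new tableau is [[2, 5], [3, 7], [4]].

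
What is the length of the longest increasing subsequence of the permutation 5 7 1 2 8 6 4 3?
3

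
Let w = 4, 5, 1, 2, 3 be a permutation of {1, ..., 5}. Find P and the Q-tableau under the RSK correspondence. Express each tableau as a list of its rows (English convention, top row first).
Insert each entry of the permutation into P by Schensted row insertion, recording in Q the position of each new cell.

Insert 4: appended to row 1. P = [[4]], Q = [[1]].
Insert 5: appended to row 1. P = [[4, 5]], Q = [[1, 2]].
Insert 1: 1 bumps 4 from row 1; 4 starts row 2. P = [[1, 5], [4]], Q = [[1, 2], [3]].
Insert 2: 2 bumps 5 from row 1; 5 appends to row 2. P = [[1, 2], [4, 5]], Q = [[1, 2], [3, 4]].
Insert 3: appended to row 1. P = [[1, 2, 3], [4, 5]], Q = [[1, 2, 5], [3, 4]].

So P = [[1, 2, 3], [4, 5]], Q = [[1, 2, 5], [3, 4]].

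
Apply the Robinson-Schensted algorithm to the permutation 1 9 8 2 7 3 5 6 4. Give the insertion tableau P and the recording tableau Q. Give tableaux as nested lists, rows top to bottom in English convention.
Insert each entry of the permutation into P by Schensted row insertion, recording in Q the position of each new cell.

Insert 1: appended to row 1. P = [[1]].
Insert 9: appended to row 1. P = [[1, 9]].
Insert 8: 8 bumps 9 from row 1; 9 starts row 2. P = [[1, 8], [9]].
Insert 2: 2 bumps 8 from row 1; 8 bumps 9 from row 2; 9 starts row 3. P = [[1, 2], [8], [9]].
Insert 7: appended to row 1. P = [[1, 2, 7], [8], [9]].
Insert 3: 3 bumps 7 from row 1; 7 bumps 8 from row 2; 8 bumps 9 from row 3; 9 starts row 4. P = [[1, 2, 3], [7], [8], [9]].
Insert 5: appended to row 1. P = [[1, 2, 3, 5], [7], [8], [9]].
Insert 6: appended to row 1. P = [[1, 2, 3, 5, 6], [7], [8], [9]].
Insert 4: 4 bumps 5 from row 1; 5 bumps 7 from row 2; 7 bumps 8 from row 3; 8 bumps 9 from row 4; 9 starts row 5. P = [[1, 2, 3, 4, 6], [5], [7], [8], [9]].

So P = [[1, 2, 3, 4, 6], [5], [7], [8], [9]], Q = [[1, 2, 5, 7, 8], [3], [4], [6], [9]].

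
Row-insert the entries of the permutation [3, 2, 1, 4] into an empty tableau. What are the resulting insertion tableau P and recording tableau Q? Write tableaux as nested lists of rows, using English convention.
Insert each entry of the permutation into P by Schensted row insertion, recording in Q the position of each new cell.

Insert 3: appended to row 1. P = [[3]].
Insert 2: 2 bumps 3 from row 1; 3 starts row 2. P = [[2], [3]].
Insert 1: 1 bumps 2 from row 1; 2 bumps 3 from row 2; 3 starts row 3. P = [[1], [2], [3]].
Insert 4: appended to row 1. P = [[1, 4], [2], [3]].

So P = [[1, 4], [2], [3]], Q = [[1, 4], [2], [3]].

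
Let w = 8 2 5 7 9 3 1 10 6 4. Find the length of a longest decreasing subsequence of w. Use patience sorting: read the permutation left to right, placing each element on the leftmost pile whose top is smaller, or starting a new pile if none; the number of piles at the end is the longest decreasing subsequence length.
8: new pile. tops = [8]
2: new pile. tops = [8, 2]
5: onto pile 2 (replacing 2). tops = [8, 5]
7: onto pile 2 (replacing 5). tops = [8, 7]
9: onto pile 1 (replacing 8). tops = [9, 7]
3: new pile. tops = [9, 7, 3]
1: new pile. tops = [9, 7, 3, 1]
10: onto pile 1 (replacing 9). tops = [10, 7, 3, 1]
6: onto pile 3 (replacing 3). tops = [10, 7, 6, 1]
4: onto pile 4 (replacing 1). tops = [10, 7, 6, 4]

4 piles, so the longest decreasing subsequence has length 4.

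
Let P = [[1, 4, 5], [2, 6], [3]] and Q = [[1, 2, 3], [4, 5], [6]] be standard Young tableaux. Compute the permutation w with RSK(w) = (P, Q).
Reverse RSK: for i = n, n-1, ..., 1, locate i in Q, remove the corresponding corner cell from P, and reverse-bump its entry up through P; the value ejected from row 1 is w(i).

So w = 3 4 6 2 5 1.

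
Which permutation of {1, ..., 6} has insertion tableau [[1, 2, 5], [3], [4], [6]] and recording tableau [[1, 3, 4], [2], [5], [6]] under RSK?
Reverse the RSK construction: for i from n down to 1, find the cell of Q containing i, remove the entry at that cell from P, and reverse-bump it up through P; the value ejected from row 1 is w(i).

Step i=6: Q has 6 at row 4, column 1; remove 6 from row 4 of P and reverse-bump: 6 enters row 3 and ejects 4; 4 enters row 2 and ejects 3; 3 enters row 1 and ejects 2. So w(6) = 2. P is now [[1, 3, 5], [4], [6]].
Step i=5: Q has 5 at row 3, column 1; remove 6 from row 3 of P and reverse-bump: 6 enters row 2 and ejects 4; 4 enters row 1 and ejects 3. So w(5) = 3. P is now [[1, 4, 5], [6]].
Step i=4: Q has 4 at row 1, column 3; remove that cell from P, ejecting 5. So w(4) = 5. P is now [[1, 4], [6]].
Step i=3: Q has 3 at row 1, column 2; remove that cell from P, ejecting 4. So w(3) = 4. P is now [[1], [6]].
Step i=2: Q has 2 at row 2, column 1; remove 6 from row 2 of P and reverse-bump: 6 enters row 1 and ejects 1. So w(2) = 1. P is now [[6]].
Step i=1: Q has 1 at row 1, column 1; remove that cell from P, ejecting 6. So w(1) = 6. P is now [].

So w = 6 1 4 5 3 2.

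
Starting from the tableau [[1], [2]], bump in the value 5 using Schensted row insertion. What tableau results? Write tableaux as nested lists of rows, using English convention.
[[1, 5], [2]]

5 is larger than every entry of row 1, so it is appended to row 1. The new tableau is [[1, 5], [2]].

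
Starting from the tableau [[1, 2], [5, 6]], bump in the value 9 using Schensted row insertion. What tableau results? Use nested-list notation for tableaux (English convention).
[[1, 2, 9], [5, 6]]

9 is larger than every entry of row 1, so it is appended to row 1. The new tableau is [[1, 2, 9], [5, 6]].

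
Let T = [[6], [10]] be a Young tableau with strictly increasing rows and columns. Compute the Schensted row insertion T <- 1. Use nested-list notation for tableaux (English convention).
[[1], [6], [10]]

In row 1, 1 replaces 6 (the leftmost entry greater than 1); 6 is bumped to row 2. In row 2, 6 replaces 10 (the leftmost entry greater than 6); 10 is bumped to row 3. 10 starts a new row 3. The new tableau is [[1], [6], [10]].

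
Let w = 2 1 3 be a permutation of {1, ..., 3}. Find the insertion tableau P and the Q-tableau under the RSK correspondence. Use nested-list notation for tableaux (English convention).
P = [[1, 3], [2]], Q = [[1, 3], [2]]

Insert each entry of the permutation into P by Schensted row insertion, recording in Q the position of each new cell.

Insert 2: appended to row 1. P = [[2]].
Insert 1: 1 bumps 2 from row 1; 2 starts row 2. P = [[1], [2]].
Insert 3: appended to row 1. P = [[1, 3], [2]].

So P = [[1, 3], [2]], Q = [[1, 3], [2]].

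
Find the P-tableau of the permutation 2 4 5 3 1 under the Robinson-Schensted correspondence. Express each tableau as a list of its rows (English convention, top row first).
Insert 2: appended to row 1. P = [[2]].
Insert 4: appended to row 1. P = [[2, 4]].
Insert 5: appended to row 1. P = [[2, 4, 5]].
Insert 3: 3 bumps 4 from row 1; 4 starts row 2. P = [[2, 3, 5], [4]].
Insert 1: 1 bumps 2 from row 1; 2 bumps 4 from row 2; 4 starts row 3. P = [[1, 3, 5], [2], [4]].

So P = [[1, 3, 5], [2], [4]].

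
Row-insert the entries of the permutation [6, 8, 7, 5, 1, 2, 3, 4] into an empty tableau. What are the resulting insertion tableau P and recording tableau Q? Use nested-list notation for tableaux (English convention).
Insert each entry of the permutation into P by Schensted row insertion, recording in Q the position of each new cell.

After inserting 6: P = [[6]].
After inserting 8: P = [[6, 8]].
After inserting 7: P = [[6, 7], [8]].
After inserting 5: P = [[5, 7], [6], [8]].
After inserting 1: P = [[1, 7], [5], [6], [8]].
After inserting 2: P = [[1, 2], [5, 7], [6], [8]].
After inserting 3: P = [[1, 2, 3], [5, 7], [6], [8]].
After inserting 4: P = [[1, 2, 3, 4], [5, 7], [6], [8]].

So P = [[1, 2, 3, 4], [5, 7], [6], [8]], Q = [[1, 2, 7, 8], [3, 6], [4], [5]].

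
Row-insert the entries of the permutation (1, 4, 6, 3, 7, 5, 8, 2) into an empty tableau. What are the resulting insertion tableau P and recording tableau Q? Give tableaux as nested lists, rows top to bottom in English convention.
Insert each entry of the permutation into P by Schensted row insertion, recording in Q the position of each new cell.

Insert 1: appended to row 1. P = [[1]], Q = [[1]].
Insert 4: appended to row 1. P = [[1, 4]], Q = [[1, 2]].
Insert 6: appended to row 1. P = [[1, 4, 6]], Q = [[1, 2, 3]].
Insert 3: 3 bumps 4 from row 1; 4 starts row 2. P = [[1, 3, 6], [4]], Q = [[1, 2, 3], [4]].
Insert 7: appended to row 1. P = [[1, 3, 6, 7], [4]], Q = [[1, 2, 3, 5], [4]].
Insert 5: 5 bumps 6 from row 1; 6 appends to row 2. P = [[1, 3, 5, 7], [4, 6]], Q = [[1, 2, 3, 5], [4, 6]].
Insert 8: appended to row 1. P = [[1, 3, 5, 7, 8], [4, 6]], Q = [[1, 2, 3, 5, 7], [4, 6]].
Insert 2: 2 bumps 3 from row 1; 3 bumps 4 from row 2; 4 starts row 3. P = [[1, 2, 5, 7, 8], [3, 6], [4]], Q = [[1, 2, 3, 5, 7], [4, 6], [8]].

So P = [[1, 2, 5, 7, 8], [3, 6], [4]], Q = [[1, 2, 3, 5, 7], [4, 6], [8]].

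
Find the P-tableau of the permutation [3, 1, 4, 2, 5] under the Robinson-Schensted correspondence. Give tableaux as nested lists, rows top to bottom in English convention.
Insert 3: appended to row 1. P = [[3]].
Insert 1: 1 bumps 3 from row 1; 3 starts row 2. P = [[1], [3]].
Insert 4: appended to row 1. P = [[1, 4], [3]].
Insert 2: 2 bumps 4 from row 1; 4 appends to row 2. P = [[1, 2], [3, 4]].
Insert 5: appended to row 1. P = [[1, 2, 5], [3, 4]].

So P = [[1, 2, 5], [3, 4]].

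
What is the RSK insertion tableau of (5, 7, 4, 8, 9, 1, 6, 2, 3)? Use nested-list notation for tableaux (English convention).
Insert 5: appended to row 1. P = [[5]].
Insert 7: appended to row 1. P = [[5, 7]].
Insert 4: 4 bumps 5 from row 1; 5 starts row 2. P = [[4, 7], [5]].
Insert 8: appended to row 1. P = [[4, 7, 8], [5]].
Insert 9: appended to row 1. P = [[4, 7, 8, 9], [5]].
Insert 1: 1 bumps 4 from row 1; 4 bumps 5 from row 2; 5 starts row 3. P = [[1, 7, 8, 9], [4], [5]].
Insert 6: 6 bumps 7 from row 1; 7 appends to row 2. P = [[1, 6, 8, 9], [4, 7], [5]].
Insert 2: 2 bumps 6 from row 1; 6 bumps 7 from row 2; 7 appends to row 3. P = [[1, 2, 8, 9], [4, 6], [5, 7]].
Insert 3: 3 bumps 8 from row 1; 8 appends to row 2. P = [[1, 2, 3, 9], [4, 6, 8], [5, 7]].

So P = [[1, 2, 3, 9], [4, 6, 8], [5, 7]].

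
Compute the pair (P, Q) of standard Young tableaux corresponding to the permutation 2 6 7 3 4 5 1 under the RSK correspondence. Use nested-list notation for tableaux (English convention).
P = [[1, 3, 4, 5], [2, 7], [6]], Q = [[1, 2, 3, 6], [4, 5], [7]]

Insert each entry of the permutation into P by Schensted row insertion, recording in Q the position of each new cell.

After inserting 2: P = [[2]].
After inserting 6: P = [[2, 6]].
After inserting 7: P = [[2, 6, 7]].
After inserting 3: P = [[2, 3, 7], [6]].
After inserting 4: P = [[2, 3, 4], [6, 7]].
After inserting 5: P = [[2, 3, 4, 5], [6, 7]].
After inserting 1: P = [[1, 3, 4, 5], [2, 7], [6]].

So P = [[1, 3, 4, 5], [2, 7], [6]], Q = [[1, 2, 3, 6], [4, 5], [7]].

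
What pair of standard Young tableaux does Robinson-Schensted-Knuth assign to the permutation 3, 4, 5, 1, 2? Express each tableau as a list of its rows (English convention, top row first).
Insert each entry of the permutation into P by Schensted row insertion, recording in Q the position of each new cell.

Insert 3: appended to row 1. P = [[3]].
Insert 4: appended to row 1. P = [[3, 4]].
Insert 5: appended to row 1. P = [[3, 4, 5]].
Insert 1: 1 bumps 3 from row 1; 3 starts row 2. P = [[1, 4, 5], [3]].
Insert 2: 2 bumps 4 from row 1; 4 appends to row 2. P = [[1, 2, 5], [3, 4]].

So P = [[1, 2, 5], [3, 4]], Q = [[1, 2, 3], [4, 5]].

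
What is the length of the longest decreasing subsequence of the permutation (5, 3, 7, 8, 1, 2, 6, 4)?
3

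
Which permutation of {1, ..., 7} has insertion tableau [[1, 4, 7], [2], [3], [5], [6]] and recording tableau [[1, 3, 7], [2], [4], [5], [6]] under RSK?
Reverse the RSK construction: for i from n down to 1, find the cell of Q containing i, remove the entry at that cell from P, and reverse-bump it up through P; the value ejected from row 1 is w(i).

Step i=7: Q has 7 at row 1, column 3; remove that cell from P, ejecting 7. So w(7) = 7. P is now [[1, 4], [2], [3], [5], [6]].
Step i=6: Q has 6 at row 5, column 1; remove 6 from row 5 of P and reverse-bump: 6 enters row 4 and ejects 5; 5 enters row 3 and ejects 3; 3 enters row 2 and ejects 2; 2 enters row 1 and ejects 1. So w(6) = 1. P is now [[2, 4], [3], [5], [6]].
Step i=5: Q has 5 at row 4, column 1; remove 6 from row 4 of P and reverse-bump: 6 enters row 3 and ejects 5; 5 enters row 2 and ejects 3; 3 enters row 1 and ejects 2. So w(5) = 2. P is now [[3, 4], [5], [6]].
Step i=4: Q has 4 at row 3, column 1; remove 6 from row 3 of P and reverse-bump: 6 enters row 2 and ejects 5; 5 enters row 1 and ejects 4. So w(4) = 4. P is now [[3, 5], [6]].
Step i=3: Q has 3 at row 1, column 2; remove that cell from P, ejecting 5. So w(3) = 5. P is now [[3], [6]].
Step i=2: Q has 2 at row 2, column 1; remove 6 from row 2 of P and reverse-bump: 6 enters row 1 and ejects 3. So w(2) = 3. P is now [[6]].
Step i=1: Q has 1 at row 1, column 1; remove that cell from P, ejecting 6. So w(1) = 6. P is now [].

So w = 6 3 5 4 2 1 7.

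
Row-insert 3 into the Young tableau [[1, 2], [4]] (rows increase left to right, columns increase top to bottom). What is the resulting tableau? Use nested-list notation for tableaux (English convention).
[[1, 2, 3], [4]]

3 is larger than every entry of row 1, so it is appended to row 1. The new tableau is [[1, 2, 3], [4]].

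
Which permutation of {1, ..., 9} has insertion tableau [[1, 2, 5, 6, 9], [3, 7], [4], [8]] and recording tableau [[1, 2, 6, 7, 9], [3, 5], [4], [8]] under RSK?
Reverse RSK: for i = n, n-1, ..., 1, locate i in Q, remove the corresponding corner cell from P, and reverse-bump its entry up through P; the value ejected from row 1 is w(i).

So w = 4 8 7 1 3 5 6 2 9.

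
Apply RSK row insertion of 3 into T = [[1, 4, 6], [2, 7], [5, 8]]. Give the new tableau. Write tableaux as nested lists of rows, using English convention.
In row 1, 3 replaces 4 (the leftmost entry greater than 3); 4 is bumped to row 2. In row 2, 4 replaces 7 (the leftmost entry greater than 4); 7 is bumped to row 3. In row 3, 7 replaces 8 (the leftmost entry greater than 7); 8 is bumped to row 4. 8 starts a new row 4. The new tableau is [[1, 3, 6], [2, 4], [5, 7], [8]].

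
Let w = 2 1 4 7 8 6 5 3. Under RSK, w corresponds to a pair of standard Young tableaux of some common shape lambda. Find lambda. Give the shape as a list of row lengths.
[4, 2, 1, 1]

RSK row insertion gives P = [[1, 3, 5, 8], [2, 4], [6], [7]], which has shape [4, 2, 1, 1].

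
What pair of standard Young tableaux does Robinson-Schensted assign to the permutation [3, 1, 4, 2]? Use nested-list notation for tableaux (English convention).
Insert each entry of the permutation into P by Schensted row insertion, recording in Q the position of each new cell.

After inserting 3: P = [[3]].
After inserting 1: P = [[1], [3]].
After inserting 4: P = [[1, 4], [3]].
After inserting 2: P = [[1, 2], [3, 4]].

So P = [[1, 2], [3, 4]], Q = [[1, 3], [2, 4]].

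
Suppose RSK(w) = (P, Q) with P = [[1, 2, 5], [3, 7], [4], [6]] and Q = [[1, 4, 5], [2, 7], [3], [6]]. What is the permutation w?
Reverse the RSK construction: for i from n down to 1, find the cell of Q containing i, remove the entry at that cell from P, and reverse-bump it up through P; the value ejected from row 1 is w(i).

Step i=7: Q has 7 at row 2, column 2; remove 7 from row 2 of P and reverse-bump: 7 enters row 1 and ejects 5. So w(7) = 5. P is now [[1, 2, 7], [3], [4], [6]].
Step i=6: Q has 6 at row 4, column 1; remove 6 from row 4 of P and reverse-bump: 6 enters row 3 and ejects 4; 4 enters row 2 and ejects 3; 3 enters row 1 and ejects 2. So w(6) = 2. P is now [[1, 3, 7], [4], [6]].
Step i=5: Q has 5 at row 1, column 3; remove that cell from P, ejecting 7. So w(5) = 7. P is now [[1, 3], [4], [6]].
Step i=4: Q has 4 at row 1, column 2; remove that cell from P, ejecting 3. So w(4) = 3. P is now [[1], [4], [6]].
Step i=3: Q has 3 at row 3, column 1; remove 6 from row 3 of P and reverse-bump: 6 enters row 2 and ejects 4; 4 enters row 1 and ejects 1. So w(3) = 1. P is now [[4], [6]].
Step i=2: Q has 2 at row 2, column 1; remove 6 from row 2 of P and reverse-bump: 6 enters row 1 and ejects 4. So w(2) = 4. P is now [[6]].
Step i=1: Q has 1 at row 1, column 1; remove that cell from P, ejecting 6. So w(1) = 6. P is now [].

So w = 6 4 1 3 7 2 5.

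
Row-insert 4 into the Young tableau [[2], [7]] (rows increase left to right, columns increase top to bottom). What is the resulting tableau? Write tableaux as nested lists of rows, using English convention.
[[2, 4], [7]]

4 is larger than every entry of row 1, so it is appended to row 1. The new tableau is [[2, 4], [7]].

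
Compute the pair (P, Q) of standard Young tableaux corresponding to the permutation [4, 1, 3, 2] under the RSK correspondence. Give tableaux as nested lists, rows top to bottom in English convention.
Insert each entry of the permutation into P by Schensted row insertion, recording in Q the position of each new cell.

Insert 4: appended to row 1. P = [[4]].
Insert 1: 1 bumps 4 from row 1; 4 starts row 2. P = [[1], [4]].
Insert 3: appended to row 1. P = [[1, 3], [4]].
Insert 2: 2 bumps 3 from row 1; 3 bumps 4 from row 2; 4 starts row 3. P = [[1, 2], [3], [4]].

So P = [[1, 2], [3], [4]], Q = [[1, 3], [2], [4]].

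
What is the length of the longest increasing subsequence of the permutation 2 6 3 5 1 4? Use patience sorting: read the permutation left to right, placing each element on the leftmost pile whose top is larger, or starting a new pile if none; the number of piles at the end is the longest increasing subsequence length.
2: new pile. tops = [2]
6: new pile. tops = [2, 6]
3: onto pile 2 (replacing 6). tops = [2, 3]
5: new pile. tops = [2, 3, 5]
1: onto pile 1 (replacing 2). tops = [1, 3, 5]
4: onto pile 3 (replacing 5). tops = [1, 3, 4]

3 piles, so the longest increasing subsequence has length 3.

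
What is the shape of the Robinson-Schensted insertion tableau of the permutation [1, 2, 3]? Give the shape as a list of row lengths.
[3]

RSK row insertion gives P = [[1, 2, 3]], which has shape [3].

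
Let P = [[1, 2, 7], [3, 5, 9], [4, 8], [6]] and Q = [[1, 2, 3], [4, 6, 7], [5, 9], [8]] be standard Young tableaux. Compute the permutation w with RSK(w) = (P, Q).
6 8 9 4 3 5 7 1 2

Reverse the RSK construction: for i from n down to 1, find the cell of Q containing i, remove the entry at that cell from P, and reverse-bump it up through P; the value ejected from row 1 is w(i).

Step i=9: Q has 9 at row 3, column 2; remove 8 from row 3 of P and reverse-bump: 8 enters row 2 and ejects 5; 5 enters row 1 and ejects 2. So w(9) = 2. P is now [[1, 5, 7], [3, 8, 9], [4], [6]].
Step i=8: Q has 8 at row 4, column 1; remove 6 from row 4 of P and reverse-bump: 6 enters row 3 and ejects 4; 4 enters row 2 and ejects 3; 3 enters row 1 and ejects 1. So w(8) = 1. P is now [[3, 5, 7], [4, 8, 9], [6]].
Step i=7: Q has 7 at row 2, column 3; remove 9 from row 2 of P and reverse-bump: 9 enters row 1 and ejects 7. So w(7) = 7. P is now [[3, 5, 9], [4, 8], [6]].
Step i=6: Q has 6 at row 2, column 2; remove 8 from row 2 of P and reverse-bump: 8 enters row 1 and ejects 5. So w(6) = 5. P is now [[3, 8, 9], [4], [6]].
Step i=5: Q has 5 at row 3, column 1; remove 6 from row 3 of P and reverse-bump: 6 enters row 2 and ejects 4; 4 enters row 1 and ejects 3. So w(5) = 3. P is now [[4, 8, 9], [6]].
Step i=4: Q has 4 at row 2, column 1; remove 6 from row 2 of P and reverse-bump: 6 enters row 1 and ejects 4. So w(4) = 4. P is now [[6, 8, 9]].
Step i=3: Q has 3 at row 1, column 3; remove that cell from P, ejecting 9. So w(3) = 9. P is now [[6, 8]].
Step i=2: Q has 2 at row 1, column 2; remove that cell from P, ejecting 8. So w(2) = 8. P is now [[6]].
Step i=1: Q has 1 at row 1, column 1; remove that cell from P, ejecting 6. So w(1) = 6. P is now [].

So w = 6 8 9 4 3 5 7 1 2.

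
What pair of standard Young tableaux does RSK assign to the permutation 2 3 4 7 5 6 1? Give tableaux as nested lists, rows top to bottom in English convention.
P = [[1, 3, 4, 5, 6], [2], [7]], Q = [[1, 2, 3, 4, 6], [5], [7]]

Insert each entry of the permutation into P by Schensted row insertion, recording in Q the position of each new cell.

After inserting 2: P = [[2]].
After inserting 3: P = [[2, 3]].
After inserting 4: P = [[2, 3, 4]].
After inserting 7: P = [[2, 3, 4, 7]].
After inserting 5: P = [[2, 3, 4, 5], [7]].
After inserting 6: P = [[2, 3, 4, 5, 6], [7]].
After inserting 1: P = [[1, 3, 4, 5, 6], [2], [7]].

So P = [[1, 3, 4, 5, 6], [2], [7]], Q = [[1, 2, 3, 4, 6], [5], [7]].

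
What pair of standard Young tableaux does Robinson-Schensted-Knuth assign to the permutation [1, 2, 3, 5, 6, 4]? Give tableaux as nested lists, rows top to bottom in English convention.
P = [[1, 2, 3, 4, 6], [5]], Q = [[1, 2, 3, 4, 5], [6]]

Insert each entry of the permutation into P by Schensted row insertion, recording in Q the position of each new cell.

Insert 1: appended to row 1. P = [[1]], Q = [[1]].
Insert 2: appended to row 1. P = [[1, 2]], Q = [[1, 2]].
Insert 3: appended to row 1. P = [[1, 2, 3]], Q = [[1, 2, 3]].
Insert 5: appended to row 1. P = [[1, 2, 3, 5]], Q = [[1, 2, 3, 4]].
Insert 6: appended to row 1. P = [[1, 2, 3, 5, 6]], Q = [[1, 2, 3, 4, 5]].
Insert 4: 4 bumps 5 from row 1; 5 starts row 2. P = [[1, 2, 3, 4, 6], [5]], Q = [[1, 2, 3, 4, 5], [6]].

So P = [[1, 2, 3, 4, 6], [5]], Q = [[1, 2, 3, 4, 5], [6]].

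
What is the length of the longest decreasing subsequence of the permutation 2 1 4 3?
2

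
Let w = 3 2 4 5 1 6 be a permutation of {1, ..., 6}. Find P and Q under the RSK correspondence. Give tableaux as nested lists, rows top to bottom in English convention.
P = [[1, 4, 5, 6], [2], [3]], Q = [[1, 3, 4, 6], [2], [5]]

Insert each entry of the permutation into P by Schensted row insertion, recording in Q the position of each new cell.

Insert 3: appended to row 1. P = [[3]].
Insert 2: 2 bumps 3 from row 1; 3 starts row 2. P = [[2], [3]].
Insert 4: appended to row 1. P = [[2, 4], [3]].
Insert 5: appended to row 1. P = [[2, 4, 5], [3]].
Insert 1: 1 bumps 2 from row 1; 2 bumps 3 from row 2; 3 starts row 3. P = [[1, 4, 5], [2], [3]].
Insert 6: appended to row 1. P = [[1, 4, 5, 6], [2], [3]].

So P = [[1, 4, 5, 6], [2], [3]], Q = [[1, 3, 4, 6], [2], [5]].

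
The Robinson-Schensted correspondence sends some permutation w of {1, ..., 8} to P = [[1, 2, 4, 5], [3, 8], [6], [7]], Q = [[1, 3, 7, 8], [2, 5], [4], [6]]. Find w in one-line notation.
Reverse the RSK construction: for i from n down to 1, find the cell of Q containing i, remove the entry at that cell from P, and reverse-bump it up through P; the value ejected from row 1 is w(i).

Step i=8: Q has 8 at row 1, column 4; remove that cell from P, ejecting 5. So w(8) = 5. P is now [[1, 2, 4], [3, 8], [6], [7]].
Step i=7: Q has 7 at row 1, column 3; remove that cell from P, ejecting 4. So w(7) = 4. P is now [[1, 2], [3, 8], [6], [7]].
Step i=6: Q has 6 at row 4, column 1; remove 7 from row 4 of P and reverse-bump: 7 enters row 3 and ejects 6; 6 enters row 2 and ejects 3; 3 enters row 1 and ejects 2. So w(6) = 2. P is now [[1, 3], [6, 8], [7]].
Step i=5: Q has 5 at row 2, column 2; remove 8 from row 2 of P and reverse-bump: 8 enters row 1 and ejects 3. So w(5) = 3. P is now [[1, 8], [6], [7]].
Step i=4: Q has 4 at row 3, column 1; remove 7 from row 3 of P and reverse-bump: 7 enters row 2 and ejects 6; 6 enters row 1 and ejects 1. So w(4) = 1. P is now [[6, 8], [7]].
Step i=3: Q has 3 at row 1, column 2; remove that cell from P, ejecting 8. So w(3) = 8. P is now [[6], [7]].
Step i=2: Q has 2 at row 2, column 1; remove 7 from row 2 of P and reverse-bump: 7 enters row 1 and ejects 6. So w(2) = 6. P is now [[7]].
Step i=1: Q has 1 at row 1, column 1; remove that cell from P, ejecting 7. So w(1) = 7. P is now [].

So w = 7 6 8 1 3 2 4 5.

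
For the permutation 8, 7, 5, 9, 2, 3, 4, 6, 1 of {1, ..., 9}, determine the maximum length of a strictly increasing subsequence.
4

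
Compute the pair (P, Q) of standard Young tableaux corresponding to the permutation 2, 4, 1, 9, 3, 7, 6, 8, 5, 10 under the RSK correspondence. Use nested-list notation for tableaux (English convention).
P = [[1, 3, 5, 8, 10], [2, 4, 6], [7], [9]], Q = [[1, 2, 4, 8, 10], [3, 5, 6], [7], [9]]

Insert each entry of the permutation into P by Schensted row insertion, recording in Q the position of each new cell.

Insert 2: appended to row 1. P = [[2]].
Insert 4: appended to row 1. P = [[2, 4]].
Insert 1: 1 bumps 2 from row 1; 2 starts row 2. P = [[1, 4], [2]].
Insert 9: appended to row 1. P = [[1, 4, 9], [2]].
Insert 3: 3 bumps 4 from row 1; 4 appends to row 2. P = [[1, 3, 9], [2, 4]].
Insert 7: 7 bumps 9 from row 1; 9 appends to row 2. P = [[1, 3, 7], [2, 4, 9]].
Insert 6: 6 bumps 7 from row 1; 7 bumps 9 from row 2; 9 starts row 3. P = [[1, 3, 6], [2, 4, 7], [9]].
Insert 8: appended to row 1. P = [[1, 3, 6, 8], [2, 4, 7], [9]].
Insert 5: 5 bumps 6 from row 1; 6 bumps 7 from row 2; 7 bumps 9 from row 3; 9 starts row 4. P = [[1, 3, 5, 8], [2, 4, 6], [7], [9]].
Insert 10: appended to row 1. P = [[1, 3, 5, 8, 10], [2, 4, 6], [7], [9]].

So P = [[1, 3, 5, 8, 10], [2, 4, 6], [7], [9]], Q = [[1, 2, 4, 8, 10], [3, 5, 6], [7], [9]].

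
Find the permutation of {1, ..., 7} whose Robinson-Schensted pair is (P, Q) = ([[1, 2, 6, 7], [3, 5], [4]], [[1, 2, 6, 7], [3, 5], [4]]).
Reverse the RSK construction: for i from n down to 1, find the cell of Q containing i, remove the entry at that cell from P, and reverse-bump it up through P; the value ejected from row 1 is w(i).

Step i=7: Q has 7 at row 1, column 4; remove that cell from P, ejecting 7. So w(7) = 7. P is now [[1, 2, 6], [3, 5], [4]].
Step i=6: Q has 6 at row 1, column 3; remove that cell from P, ejecting 6. So w(6) = 6. P is now [[1, 2], [3, 5], [4]].
Step i=5: Q has 5 at row 2, column 2; remove 5 from row 2 of P and reverse-bump: 5 enters row 1 and ejects 2. So w(5) = 2. P is now [[1, 5], [3], [4]].
Step i=4: Q has 4 at row 3, column 1; remove 4 from row 3 of P and reverse-bump: 4 enters row 2 and ejects 3; 3 enters row 1 and ejects 1. So w(4) = 1. P is now [[3, 5], [4]].
Step i=3: Q has 3 at row 2, column 1; remove 4 from row 2 of P and reverse-bump: 4 enters row 1 and ejects 3. So w(3) = 3. P is now [[4, 5]].
Step i=2: Q has 2 at row 1, column 2; remove that cell from P, ejecting 5. So w(2) = 5. P is now [[4]].
Step i=1: Q has 1 at row 1, column 1; remove that cell from P, ejecting 4. So w(1) = 4. P is now [].

So w = 4 5 3 1 2 6 7.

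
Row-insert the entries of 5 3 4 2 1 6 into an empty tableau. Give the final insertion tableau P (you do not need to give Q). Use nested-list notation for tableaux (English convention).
Insert 5: appended to row 1. P = [[5]].
Insert 3: 3 bumps 5 from row 1; 5 starts row 2. P = [[3], [5]].
Insert 4: appended to row 1. P = [[3, 4], [5]].
Insert 2: 2 bumps 3 from row 1; 3 bumps 5 from row 2; 5 starts row 3. P = [[2, 4], [3], [5]].
Insert 1: 1 bumps 2 from row 1; 2 bumps 3 from row 2; 3 bumps 5 from row 3; 5 starts row 4. P = [[1, 4], [2], [3], [5]].
Insert 6: appended to row 1. P = [[1, 4, 6], [2], [3], [5]].

So P = [[1, 4, 6], [2], [3], [5]].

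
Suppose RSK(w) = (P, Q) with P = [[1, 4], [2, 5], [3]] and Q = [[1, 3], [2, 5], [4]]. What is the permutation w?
3 2 5 1 4

Reverse the RSK construction: for i from n down to 1, find the cell of Q containing i, remove the entry at that cell from P, and reverse-bump it up through P; the value ejected from row 1 is w(i).

Step i=5: Q has 5 at row 2, column 2; remove 5 from row 2 of P and reverse-bump: 5 enters row 1 and ejects 4. So w(5) = 4. P is now [[1, 5], [2], [3]].
Step i=4: Q has 4 at row 3, column 1; remove 3 from row 3 of P and reverse-bump: 3 enters row 2 and ejects 2; 2 enters row 1 and ejects 1. So w(4) = 1. P is now [[2, 5], [3]].
Step i=3: Q has 3 at row 1, column 2; remove that cell from P, ejecting 5. So w(3) = 5. P is now [[2], [3]].
Step i=2: Q has 2 at row 2, column 1; remove 3 from row 2 of P and reverse-bump: 3 enters row 1 and ejects 2. So w(2) = 2. P is now [[3]].
Step i=1: Q has 1 at row 1, column 1; remove that cell from P, ejecting 3. So w(1) = 3. P is now [].

So w = 3 2 5 1 4.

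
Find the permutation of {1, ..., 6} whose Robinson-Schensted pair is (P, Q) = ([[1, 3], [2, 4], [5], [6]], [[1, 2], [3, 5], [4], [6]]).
Reverse RSK: for i = n, n-1, ..., 1, locate i in Q, remove the corresponding corner cell from P, and reverse-bump its entry up through P; the value ejected from row 1 is w(i).

So w = 2 6 5 1 4 3.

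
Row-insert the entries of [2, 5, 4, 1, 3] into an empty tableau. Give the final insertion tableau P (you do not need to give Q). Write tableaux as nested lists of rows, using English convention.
Insert 2: appended to row 1. P = [[2]].
Insert 5: appended to row 1. P = [[2, 5]].
Insert 4: 4 bumps 5 from row 1; 5 starts row 2. P = [[2, 4], [5]].
Insert 1: 1 bumps 2 from row 1; 2 bumps 5 from row 2; 5 starts row 3. P = [[1, 4], [2], [5]].
Insert 3: 3 bumps 4 from row 1; 4 appends to row 2. P = [[1, 3], [2, 4], [5]].

So P = [[1, 3], [2, 4], [5]].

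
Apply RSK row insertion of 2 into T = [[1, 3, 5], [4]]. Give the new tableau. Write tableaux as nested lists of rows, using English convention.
[[1, 2, 5], [3], [4]]

In row 1, 2 replaces 3 (the leftmost entry greater than 2); 3 is bumped to row 2. In row 2, 3 replaces 4 (the leftmost entry greater than 3); 4 is bumped to row 3. 4 starts a new row 3. The new tableau is [[1, 2, 5], [3], [4]].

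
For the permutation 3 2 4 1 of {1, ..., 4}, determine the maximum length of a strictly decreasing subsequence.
3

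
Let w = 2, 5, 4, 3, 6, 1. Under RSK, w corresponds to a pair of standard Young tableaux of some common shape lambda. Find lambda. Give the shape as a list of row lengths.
Row-insert each entry into an empty tableau.

After inserting 2: P = [[2]].
After inserting 5: P = [[2, 5]].
After inserting 4: P = [[2, 4], [5]].
After inserting 3: P = [[2, 3], [4], [5]].
After inserting 6: P = [[2, 3, 6], [4], [5]].
After inserting 1: P = [[1, 3, 6], [2], [4], [5]].

The final insertion tableau P = [[1, 3, 6], [2], [4], [5]] has shape [3, 1, 1, 1].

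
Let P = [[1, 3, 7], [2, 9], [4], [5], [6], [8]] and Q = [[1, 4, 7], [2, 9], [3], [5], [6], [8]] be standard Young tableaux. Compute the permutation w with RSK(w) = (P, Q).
8 6 2 5 4 3 9 1 7

Reverse the RSK construction: for i from n down to 1, find the cell of Q containing i, remove the entry at that cell from P, and reverse-bump it up through P; the value ejected from row 1 is w(i).

Step i=9: Q has 9 at row 2, column 2; remove 9 from row 2 of P and reverse-bump: 9 enters row 1 and ejects 7. So w(9) = 7. P is now [[1, 3, 9], [2], [4], [5], [6], [8]].
Step i=8: Q has 8 at row 6, column 1; remove 8 from row 6 of P and reverse-bump: 8 enters row 5 and ejects 6; 6 enters row 4 and ejects 5; 5 enters row 3 and ejects 4; 4 enters row 2 and ejects 2; 2 enters row 1 and ejects 1. So w(8) = 1. P is now [[2, 3, 9], [4], [5], [6], [8]].
Step i=7: Q has 7 at row 1, column 3; remove that cell from P, ejecting 9. So w(7) = 9. P is now [[2, 3], [4], [5], [6], [8]].
Step i=6: Q has 6 at row 5, column 1; remove 8 from row 5 of P and reverse-bump: 8 enters row 4 and ejects 6; 6 enters row 3 and ejects 5; 5 enters row 2 and ejects 4; 4 enters row 1 and ejects 3. So w(6) = 3. P is now [[2, 4], [5], [6], [8]].
Step i=5: Q has 5 at row 4, column 1; remove 8 from row 4 of P and reverse-bump: 8 enters row 3 and ejects 6; 6 enters row 2 and ejects 5; 5 enters row 1 and ejects 4. So w(5) = 4. P is now [[2, 5], [6], [8]].
Step i=4: Q has 4 at row 1, column 2; remove that cell from P, ejecting 5. So w(4) = 5. P is now [[2], [6], [8]].
Step i=3: Q has 3 at row 3, column 1; remove 8 from row 3 of P and reverse-bump: 8 enters row 2 and ejects 6; 6 enters row 1 and ejects 2. So w(3) = 2. P is now [[6], [8]].
Step i=2: Q has 2 at row 2, column 1; remove 8 from row 2 of P and reverse-bump: 8 enters row 1 and ejects 6. So w(2) = 6. P is now [[8]].
Step i=1: Q has 1 at row 1, column 1; remove that cell from P, ejecting 8. So w(1) = 8. P is now [].

So w = 8 6 2 5 4 3 9 1 7.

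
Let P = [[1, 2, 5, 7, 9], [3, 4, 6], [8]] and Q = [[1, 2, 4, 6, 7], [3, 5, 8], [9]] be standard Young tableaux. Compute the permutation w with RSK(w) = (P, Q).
Reverse the RSK construction: for i from n down to 1, find the cell of Q containing i, remove the entry at that cell from P, and reverse-bump it up through P; the value ejected from row 1 is w(i).

Step i=9: Q has 9 at row 3, column 1; remove 8 from row 3 of P and reverse-bump: 8 enters row 2 and ejects 6; 6 enters row 1 and ejects 5. So w(9) = 5. P is now [[1, 2, 6, 7, 9], [3, 4, 8]].
Step i=8: Q has 8 at row 2, column 3; remove 8 from row 2 of P and reverse-bump: 8 enters row 1 and ejects 7. So w(8) = 7. P is now [[1, 2, 6, 8, 9], [3, 4]].
Step i=7: Q has 7 at row 1, column 5; remove that cell from P, ejecting 9. So w(7) = 9. P is now [[1, 2, 6, 8], [3, 4]].
Step i=6: Q has 6 at row 1, column 4; remove that cell from P, ejecting 8. So w(6) = 8. P is now [[1, 2, 6], [3, 4]].
Step i=5: Q has 5 at row 2, column 2; remove 4 from row 2 of P and reverse-bump: 4 enters row 1 and ejects 2. So w(5) = 2. P is now [[1, 4, 6], [3]].
Step i=4: Q has 4 at row 1, column 3; remove that cell from P, ejecting 6. So w(4) = 6. P is now [[1, 4], [3]].
Step i=3: Q has 3 at row 2, column 1; remove 3 from row 2 of P and reverse-bump: 3 enters row 1 and ejects 1. So w(3) = 1. P is now [[3, 4]].
Step i=2: Q has 2 at row 1, column 2; remove that cell from P, ejecting 4. So w(2) = 4. P is now [[3]].
Step i=1: Q has 1 at row 1, column 1; remove that cell from P, ejecting 3. So w(1) = 3. P is now [].

So w = 3 4 1 6 2 8 9 7 5.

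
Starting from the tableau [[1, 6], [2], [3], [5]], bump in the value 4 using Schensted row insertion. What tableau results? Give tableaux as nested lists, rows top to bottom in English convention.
[[1, 4], [2, 6], [3], [5]]

In row 1, 4 replaces 6 (the leftmost entry greater than 4); 6 is bumped to row 2. 6 is appended to row 2. The new tableau is [[1, 4], [2, 6], [3], [5]].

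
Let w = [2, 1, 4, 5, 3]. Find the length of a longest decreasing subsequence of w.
2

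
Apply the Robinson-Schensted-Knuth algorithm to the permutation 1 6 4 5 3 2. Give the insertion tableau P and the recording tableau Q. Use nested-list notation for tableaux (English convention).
Insert each entry of the permutation into P by Schensted row insertion, recording in Q the position of each new cell.

Insert 1: appended to row 1. P = [[1]].
Insert 6: appended to row 1. P = [[1, 6]].
Insert 4: 4 bumps 6 from row 1; 6 starts row 2. P = [[1, 4], [6]].
Insert 5: appended to row 1. P = [[1, 4, 5], [6]].
Insert 3: 3 bumps 4 from row 1; 4 bumps 6 from row 2; 6 starts row 3. P = [[1, 3, 5], [4], [6]].
Insert 2: 2 bumps 3 from row 1; 3 bumps 4 from row 2; 4 bumps 6 from row 3; 6 starts row 4. P = [[1, 2, 5], [3], [4], [6]].

So P = [[1, 2, 5], [3], [4], [6]], Q = [[1, 2, 4], [3], [5], [6]].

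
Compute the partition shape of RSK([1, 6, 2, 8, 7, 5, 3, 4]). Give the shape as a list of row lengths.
[4, 2, 1, 1]

Row-insert each entry into an empty tableau.

After inserting 1: P = [[1]].
After inserting 6: P = [[1, 6]].
After inserting 2: P = [[1, 2], [6]].
After inserting 8: P = [[1, 2, 8], [6]].
After inserting 7: P = [[1, 2, 7], [6, 8]].
After inserting 5: P = [[1, 2, 5], [6, 7], [8]].
After inserting 3: P = [[1, 2, 3], [5, 7], [6], [8]].
After inserting 4: P = [[1, 2, 3, 4], [5, 7], [6], [8]].

The final insertion tableau P = [[1, 2, 3, 4], [5, 7], [6], [8]] has shape [4, 2, 1, 1].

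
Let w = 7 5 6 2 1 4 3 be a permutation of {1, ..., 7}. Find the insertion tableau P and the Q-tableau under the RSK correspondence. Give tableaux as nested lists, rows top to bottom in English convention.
Insert each entry of the permutation into P by Schensted row insertion, recording in Q the position of each new cell.

Insert 7: appended to row 1. P = [[7]], Q = [[1]].
Insert 5: 5 bumps 7 from row 1; 7 starts row 2. P = [[5], [7]], Q = [[1], [2]].
Insert 6: appended to row 1. P = [[5, 6], [7]], Q = [[1, 3], [2]].
Insert 2: 2 bumps 5 from row 1; 5 bumps 7 from row 2; 7 starts row 3. P = [[2, 6], [5], [7]], Q = [[1, 3], [2], [4]].
Insert 1: 1 bumps 2 from row 1; 2 bumps 5 from row 2; 5 bumps 7 from row 3; 7 starts row 4. P = [[1, 6], [2], [5], [7]], Q = [[1, 3], [2], [4], [5]].
Insert 4: 4 bumps 6 from row 1; 6 appends to row 2. P = [[1, 4], [2, 6], [5], [7]], Q = [[1, 3], [2, 6], [4], [5]].
Insert 3: 3 bumps 4 from row 1; 4 bumps 6 from row 2; 6 appends to row 3. P = [[1, 3], [2, 4], [5, 6], [7]], Q = [[1, 3], [2, 6], [4, 7], [5]].

So P = [[1, 3], [2, 4], [5, 6], [7]], Q = [[1, 3], [2, 6], [4, 7], [5]].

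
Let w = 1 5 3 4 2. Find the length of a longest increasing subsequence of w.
3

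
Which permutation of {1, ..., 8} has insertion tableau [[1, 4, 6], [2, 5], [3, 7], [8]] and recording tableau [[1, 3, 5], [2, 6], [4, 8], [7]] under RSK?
Reverse the RSK construction: for i from n down to 1, find the cell of Q containing i, remove the entry at that cell from P, and reverse-bump it up through P; the value ejected from row 1 is w(i).

Step i=8: Q has 8 at row 3, column 2; remove 7 from row 3 of P and reverse-bump: 7 enters row 2 and ejects 5; 5 enters row 1 and ejects 4. So w(8) = 4. P is now [[1, 5, 6], [2, 7], [3], [8]].
Step i=7: Q has 7 at row 4, column 1; remove 8 from row 4 of P and reverse-bump: 8 enters row 3 and ejects 3; 3 enters row 2 and ejects 2; 2 enters row 1 and ejects 1. So w(7) = 1. P is now [[2, 5, 6], [3, 7], [8]].
Step i=6: Q has 6 at row 2, column 2; remove 7 from row 2 of P and reverse-bump: 7 enters row 1 and ejects 6. So w(6) = 6. P is now [[2, 5, 7], [3], [8]].
Step i=5: Q has 5 at row 1, column 3; remove that cell from P, ejecting 7. So w(5) = 7. P is now [[2, 5], [3], [8]].
Step i=4: Q has 4 at row 3, column 1; remove 8 from row 3 of P and reverse-bump: 8 enters row 2 and ejects 3; 3 enters row 1 and ejects 2. So w(4) = 2. P is now [[3, 5], [8]].
Step i=3: Q has 3 at row 1, column 2; remove that cell from P, ejecting 5. So w(3) = 5. P is now [[3], [8]].
Step i=2: Q has 2 at row 2, column 1; remove 8 from row 2 of P and reverse-bump: 8 enters row 1 and ejects 3. So w(2) = 3. P is now [[8]].
Step i=1: Q has 1 at row 1, column 1; remove that cell from P, ejecting 8. So w(1) = 8. P is now [].

So w = 8 3 5 2 7 6 1 4.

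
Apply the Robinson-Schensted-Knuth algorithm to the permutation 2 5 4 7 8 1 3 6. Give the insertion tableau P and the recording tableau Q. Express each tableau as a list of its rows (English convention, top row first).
P = [[1, 3, 6, 8], [2, 4, 7], [5]], Q = [[1, 2, 4, 5], [3, 7, 8], [6]]

Insert each entry of the permutation into P by Schensted row insertion, recording in Q the position of each new cell.

Insert 2: appended to row 1. P = [[2]].
Insert 5: appended to row 1. P = [[2, 5]].
Insert 4: 4 bumps 5 from row 1; 5 starts row 2. P = [[2, 4], [5]].
Insert 7: appended to row 1. P = [[2, 4, 7], [5]].
Insert 8: appended to row 1. P = [[2, 4, 7, 8], [5]].
Insert 1: 1 bumps 2 from row 1; 2 bumps 5 from row 2; 5 starts row 3. P = [[1, 4, 7, 8], [2], [5]].
Insert 3: 3 bumps 4 from row 1; 4 appends to row 2. P = [[1, 3, 7, 8], [2, 4], [5]].
Insert 6: 6 bumps 7 from row 1; 7 appends to row 2. P = [[1, 3, 6, 8], [2, 4, 7], [5]].

So P = [[1, 3, 6, 8], [2, 4, 7], [5]], Q = [[1, 2, 4, 5], [3, 7, 8], [6]].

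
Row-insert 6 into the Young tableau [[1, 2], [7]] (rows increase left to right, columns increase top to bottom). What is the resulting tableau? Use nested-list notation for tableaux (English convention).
[[1, 2, 6], [7]]

6 is larger than every entry of row 1, so it is appended to row 1. The new tableau is [[1, 2, 6], [7]].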